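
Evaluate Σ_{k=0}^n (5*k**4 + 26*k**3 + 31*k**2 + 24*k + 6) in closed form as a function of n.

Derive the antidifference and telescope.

S(n) = n**5 + 9*n**4 + 25*n**3 + 34*n**2 + 23*n + 6

Ratio r(k) = (5*k**4 + 46*k**3 + 139*k**2 + 184*k + 92)/(5*k**4 + 26*k**3 + 31*k**2 + 24*k + 6).
Factor: A=1; B=1; C=k**4 + 26*k**3/5 + 31*k**2/5 + 24*k/5 + 6/5.
f must satisfy (1)·f(k+1) − (1)·f(k) = k**4 + 26*k**3/5 + 31*k**2/5 + 24*k/5 + 6/5.
Degrees (0,0,4) ⇒ d ≤ 5.
Coefficient equations give f(k) = k*(k**4 + 4*k**3 - k**2 + 3*k - 1)/5.
Then R = B(k−1)f/C = k*(k**4 + 4*k**3 - k**2 + 3*k - 1)/(5*k**4 + 26*k**3 + 31*k**2 + 24*k + 6), so s_k = R(k)·t_k = k*(k**4 + 4*k**3 - k**2 + 3*k - 1).
Check: Δs_k = 5*k**4 + 26*k**3 + 31*k**2 + 24*k + 6. ✓
Telescope: S(n) = s_(n+1) − s_(0) = n**5 + 9*n**4 + 25*n**3 + 34*n**2 + 23*n + 6 − (0) = n**5 + 9*n**4 + 25*n**3 + 34*n**2 + 23*n + 6.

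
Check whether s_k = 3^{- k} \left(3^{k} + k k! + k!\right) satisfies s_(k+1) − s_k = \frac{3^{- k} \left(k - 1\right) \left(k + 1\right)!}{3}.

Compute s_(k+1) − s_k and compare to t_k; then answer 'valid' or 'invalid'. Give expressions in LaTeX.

Valid: the claim telescopes to t_k.

s_(k+1) = (3*3**k + k**2*factorial(k) + 3*k*factorial(k) + 2*factorial(k))/(3*3**k)
s_(k+1) − s_k = (k - 1)*factorial(k + 1)/(3*3**k)
(s_(k+1) − s_k) − t_k = 0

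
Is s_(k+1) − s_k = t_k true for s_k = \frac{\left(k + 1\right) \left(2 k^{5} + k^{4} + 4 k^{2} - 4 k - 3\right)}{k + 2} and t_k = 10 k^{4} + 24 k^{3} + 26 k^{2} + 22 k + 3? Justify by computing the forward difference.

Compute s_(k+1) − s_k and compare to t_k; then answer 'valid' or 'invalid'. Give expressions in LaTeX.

s_(k+1) = (k + 2)*(-4*k + 2*(k + 1)**5 + (k + 1)**4 + 4*(k + 1)**2 - 7)/(k + 3)
s_(k+1) − s_k = (10*k**6 + 66*k**5 + 163*k**4 + 222*k**3 + 199*k**2 + 96*k + 9)/(k**2 + 5*k + 6)
(s_(k+1) − s_k) − t_k = (-8*k**5 - 43*k**4 - 74*k**3 - 70*k**2 - 51*k - 9)/(k**2 + 5*k + 6)

Invalid: residual \frac{- 8 k^{5} - 43 k^{4} - 74 k^{3} - 70 k^{2} - 51 k - 9}{k^{2} + 5 k + 6} ≠ 0.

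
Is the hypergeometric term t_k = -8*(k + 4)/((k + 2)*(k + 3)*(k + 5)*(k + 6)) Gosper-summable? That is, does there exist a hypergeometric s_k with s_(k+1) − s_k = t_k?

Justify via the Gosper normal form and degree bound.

Yes. s_k = 2*k*(-k - 7)/(5*(k**2 + 7*k + 10)).

t_(k+1)/t_k = (k + 2)*(k + 5)**2/((k + 4)**2*(k + 7)).
Take A(k)=k + 2, B(k)=k + 7, C(k)=k**2 + 8*k + 16.
Solve (k + 2)·f(k+1) − (k + 6)·f(k) = k**2 + 8*k + 16.
Bound: deg f ≤ 4.
Coefficient equations give f(k) = k*(k + 3)*(k + 4)*(k + 7)/20.
So s_k = (B(k−1)f/C)·t_k = (k*(k + 3)*(k + 6)*(k + 7)/(20*(k + 4)))·t_k = 2*k*(-k - 7)/(5*(k**2 + 7*k + 10)).
Δs = 8*(-k - 4)/(k**4 + 16*k**3 + 91*k**2 + 216*k + 180), as required.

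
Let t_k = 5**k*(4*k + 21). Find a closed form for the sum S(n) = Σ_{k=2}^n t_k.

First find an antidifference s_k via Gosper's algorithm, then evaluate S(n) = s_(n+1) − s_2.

Compute t_(k+1)/t_k: get 5*(4*k + 25)/(4*k + 21).
Factor: A=5; B=1; C=k + 21/4.
Need (5)·f(k+1) − (1)·f(k) = k + 21/4.
Bound: deg f ≤ 1.
Solving with deg f ≤ 1: f(k) = (k + 4)/4.
Certificate R = B(k−1)f/C = (k + 4)/(4*k + 21) gives s_k = 5**k*(k + 4).
s_(k+1) − s_k = 5**k*(4*k + 21) = t_k.
Telescope: S(n) = s_(n+1) − s_(2) = 5**(n + 1)*(n + 5) − (150) = 5*5**n*n + 25*5**n - 150.

S(n) = 5*5**n*n + 25*5**n - 150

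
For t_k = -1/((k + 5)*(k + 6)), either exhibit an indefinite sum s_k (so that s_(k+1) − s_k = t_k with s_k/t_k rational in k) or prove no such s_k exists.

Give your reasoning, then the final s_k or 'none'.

s_k = -k/(5*k + 25)

The ratio is (k + 5)/(k + 7).
Factor: A=k + 5; B=k + 7; C=1.
Need (k + 5)·f(k+1) − (k + 6)·f(k) = 1.
deg f ≤ 1 (via 1,1,0).
Match coefficients ⇒ f(k) = k/5.
So s_k = (B(k−1)f/C)·t_k = (k*(k + 6)/5)·t_k = -k/(5*k + 25).
Verify: -1/(k**2 + 11*k + 30) matches t_k.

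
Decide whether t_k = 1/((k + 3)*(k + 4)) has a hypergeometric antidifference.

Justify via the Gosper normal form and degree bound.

Yes. s_k = k/(3*(k + 3)).

Ratio r(k) = (k + 3)/(k + 5).
Gosper form: A/B · C(k+1)/C(k) with A=k + 3, B=k + 5, C=1.
Solve (k + 3)·f(k+1) − (k + 4)·f(k) = 1.
d = 1 from the (1,1,0) case.
Solve for f: f(k) = k/3 (degree 1 ≤ 1).
Certificate R = B(k−1)f/C = k*(k + 4)/3 gives s_k = k/(3*(k + 3)).
Verify: 1/(k**2 + 7*k + 12) matches t_k.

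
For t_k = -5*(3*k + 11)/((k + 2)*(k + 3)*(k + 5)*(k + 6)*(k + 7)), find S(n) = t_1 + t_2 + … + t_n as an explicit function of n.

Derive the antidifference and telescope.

S(n) = 5*n*(-n**2 - 16*n - 81)/(126*(n**3 + 16*n**2 + 81*n + 126))

r(k) = (k + 2)*(k + 5)*(3*k + 14)/((k + 4)*(k + 8)*(3*k + 11)) after simplifying.
Normal form (A,B,C) = (k + 2, k + 8, k**2 + 23*k/3 + 44/3).
Need (k + 2)·f(k+1) − (k + 7)·f(k) = k**2 + 23*k/3 + 44/3.
From deg A=1, deg B=1, deg C=2: d=5.
Solve for f: f(k) = k*(k + 3)*(k + 4)*(k**2 + 13*k + 52)/180 (degree 5 ≤ 5).
Then R = B(k−1)f/C = k*(k + 3)*(k + 7)*(k**2 + 13*k + 52)/(60*(3*k + 11)), so s_k = R(k)·t_k = k*(-k**2 - 13*k - 52)/(12*(k**3 + 13*k**2 + 52*k + 60)).
Δs = 5*(-3*k - 11)/(k**5 + 23*k**4 + 203*k**3 + 853*k**2 + 1692*k + 1260), as required.
s_(n+1) = (-n**3 - 16*n**2 - 81*n - 66)/(12*(n**3 + 16*n**2 + 81*n + 126)) and s_(1) = -11/252, so S(n) = 5*n*(-n**2 - 16*n - 81)/(126*(n**3 + 16*n**2 + 81*n + 126)).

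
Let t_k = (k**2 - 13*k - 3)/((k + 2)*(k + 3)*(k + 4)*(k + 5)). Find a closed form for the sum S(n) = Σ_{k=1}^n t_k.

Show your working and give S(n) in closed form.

Ratio r(k) = (k + 2)*(13*k - (k + 1)**2 + 16)/((k + 6)*(-k**2 + 13*k + 3)).
Normal form (A,B,C) = (k + 2, k + 6, k**2 - 13*k - 3).
Key eq: (k + 2)·f(k+1) = (k + 5)·f(k) + (k**2 - 13*k - 3).
From deg A=1, deg B=1, deg C=2: d=3.
Coefficient equations give f(k) = -k*(k**2 + 17*k - 6)/8.
Certificate R = B(k−1)f/C = -k*(k + 5)*(k**2 + 17*k - 6)/(8*(k**2 - 13*k - 3)) gives s_k = k*(-k**2 - 17*k + 6)/(8*(k + 2)*(k + 3)*(k + 4)).
Verify: (k**2 - 13*k - 3)/(k**4 + 14*k**3 + 71*k**2 + 154*k + 120) matches t_k.
Evaluate: s_(n+1) = (-n**3 - 20*n**2 - 31*n - 12)/(8*(n**3 + 12*n**2 + 47*n + 60)); subtract s_(1) = -1/40 ⇒ S(n) = n*(-n**2 - 22*n - 27)/(10*(n**3 + 12*n**2 + 47*n + 60)).

S(n) = n*(-n**2 - 22*n - 27)/(10*(n**3 + 12*n**2 + 47*n + 60))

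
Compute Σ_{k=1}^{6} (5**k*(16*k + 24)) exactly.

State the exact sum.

r(k) = 5*(2*k + 5)/(2*k + 3) after simplifying.
So A=5 and B=1, with C=k + 3/2.
Need (5)·f(k+1) − (1)·f(k) = k + 3/2.
Degrees (0,0,1) ⇒ d ≤ 1.
Coefficient equations give f(k) = (4*k + 1)/16.
R(k) = B(k−1)·f(k)/C(k) = (4*k + 1)/(8*(2*k + 3)); s_k = R·t_k = 5**k*(4*k + 1).
Δs = 5**k*(16*k + 24), as required.
Telescoping: Σ = s_(7) − s_(1) = 2265625 − (25) = 2265600.

Σ = 2265600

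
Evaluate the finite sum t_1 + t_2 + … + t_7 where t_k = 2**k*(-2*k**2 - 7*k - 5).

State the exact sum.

Σ = -31480

The ratio is 2*(2*k**2 + 11*k + 14)/(2*k**2 + 7*k + 5).
Factor: A=2; B=1; C=k**2 + 7*k/2 + 5/2.
Solve (2)·f(k+1) − (1)·f(k) = k**2 + 7*k/2 + 5/2.
Bound: deg f ≤ 2.
Solving with deg f ≤ 2: f(k) = (2*k**2 - k + 3)/2.
Then R = B(k−1)f/C = (2*k**2 - k + 3)/((k + 1)*(2*k + 5)), so s_k = R(k)·t_k = 2**k*(-2*k**2 + k - 3).
Δs = 2**k*(-2*k**2 - 7*k - 5), as required.
Telescoping: Σ = s_(8) − s_(1) = -31488 − (-8) = -31480.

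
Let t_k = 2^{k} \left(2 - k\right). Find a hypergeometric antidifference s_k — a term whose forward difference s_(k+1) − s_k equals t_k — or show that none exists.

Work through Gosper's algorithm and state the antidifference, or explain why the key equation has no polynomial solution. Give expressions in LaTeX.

s_k = 2^{k} \left(4 - k\right)

r(k) = 2*(k - 1)/(k - 2) after simplifying.
Factor: A=2; B=1; C=k - 2.
Solve (2)·f(k+1) − (1)·f(k) = k - 2.
Degrees (0,0,1) ⇒ d ≤ 1.
Match coefficients ⇒ f(k) = k - 4.
Then R = B(k−1)f/C = (k - 4)/(k - 2), so s_k = R(k)·t_k = 2**k*(4 - k).
s_(k+1) − s_k = 2**k*(2 - k) = t_k.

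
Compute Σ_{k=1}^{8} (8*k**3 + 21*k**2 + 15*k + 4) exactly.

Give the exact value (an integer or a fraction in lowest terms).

Ratio r(k) = (8*k**3 + 45*k**2 + 81*k + 48)/(8*k**3 + 21*k**2 + 15*k + 4).
So A=1 and B=1, with C=k**3 + 21*k**2/8 + 15*k/8 + 1/2.
f must satisfy (1)·f(k+1) − (1)·f(k) = k**3 + 21*k**2/8 + 15*k/8 + 1/2.
From deg A=0, deg B=0, deg C=3: d=4.
Coefficient equations give f(k) = k**2*(2*k**2 + 3*k - 1)/8.
Get s_k = R·t_k = k**2*(2*k**2 + 3*k - 1) with R(k) = B(k−1)f(k)/C(k) = k**2*(2*k**2 + 3*k - 1)/(8*k**3 + 21*k**2 + 15*k + 4).
Δs = 8*k**3 + 21*k**2 + 15*k + 4, as required.
Σ_(k=1)^(8) t_k = s_(9) − s_(1) = 15228 − (4) = 15224.

Σ = 15224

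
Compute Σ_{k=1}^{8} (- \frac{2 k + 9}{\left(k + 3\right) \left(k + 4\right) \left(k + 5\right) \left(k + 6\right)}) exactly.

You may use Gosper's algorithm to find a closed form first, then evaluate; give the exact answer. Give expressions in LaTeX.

The ratio is (k + 3)*(2*k + 11)/((k + 7)*(2*k + 9)).
Take A(k)=k + 3, B(k)=k + 7, C(k)=k + 9/2.
Set up (k + 3)·f(k+1) − (k + 6)·f(k) − (k + 9/2) = 0.
From deg A=1, deg B=1, deg C=1: d=3.
A polynomial solution: f(k) = k*(k + 4)*(k + 8)/30.
Certificate R = B(k−1)f/C = k*(k + 4)*(k + 6)*(k + 8)/(15*(2*k + 9)) gives s_k = k*(-k - 8)/(15*(k**2 + 8*k + 15)).
Check: Δs_k = (-2*k - 9)/(k**4 + 18*k**3 + 119*k**2 + 342*k + 360). ✓
Evaluate s at k=9 and k=1: -17/280 and -1/40; difference -1/28.

Σ = -1/28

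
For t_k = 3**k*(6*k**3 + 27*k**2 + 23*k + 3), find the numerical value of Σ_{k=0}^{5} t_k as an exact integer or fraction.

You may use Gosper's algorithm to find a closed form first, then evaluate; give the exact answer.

Σ = 463644

Ratio r(k) = 3*(6*k**3 + 45*k**2 + 95*k + 59)/(6*k**3 + 27*k**2 + 23*k + 3).
Normal form (A,B,C) = (3, 1, k**3 + 9*k**2/2 + 23*k/6 + 1/2).
Set up (3)·f(k+1) − (1)·f(k) − (k**3 + 9*k**2/2 + 23*k/6 + 1/2) = 0.
Bound: deg f ≤ 3.
Match coefficients ⇒ f(k) = k*(3*k**2 - 2)/6.
Then R = B(k−1)f/C = k*(3*k**2 - 2)/(6*k**3 + 27*k**2 + 23*k + 3), so s_k = R(k)·t_k = 3**k*k*(3*k**2 - 2).
Check: Δs_k = 3**k*(6*k**3 + 27*k**2 + 23*k + 3). ✓
Σ_(k=0)^(5) t_k = s_(6) − s_(0) = 463644 − (0) = 463644.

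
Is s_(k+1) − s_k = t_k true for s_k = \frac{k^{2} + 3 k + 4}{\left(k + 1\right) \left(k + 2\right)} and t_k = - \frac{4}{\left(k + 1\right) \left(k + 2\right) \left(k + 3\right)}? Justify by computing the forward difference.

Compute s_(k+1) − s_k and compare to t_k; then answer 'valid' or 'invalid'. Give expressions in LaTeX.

Valid — Δs_k = t_k.

s_(k+1) = (3*k + (k + 1)**2 + 7)/((k + 2)*(k + 3))
s_(k+1) − s_k = -4/(k**3 + 6*k**2 + 11*k + 6)
(s_(k+1) − s_k) − t_k = 0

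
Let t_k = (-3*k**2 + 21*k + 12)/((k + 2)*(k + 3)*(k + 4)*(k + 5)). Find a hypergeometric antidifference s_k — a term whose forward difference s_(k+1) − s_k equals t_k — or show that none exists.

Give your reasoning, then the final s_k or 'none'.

Step 1: r(k) = (k + 2)*(7*k - (k + 1)**2 + 11)/((k + 6)*(-k**2 + 7*k + 4)).
Gosper form: A/B · C(k+1)/C(k) with A=k + 2, B=k + 6, C=k**2 - 7*k - 4.
f must satisfy (k + 2)·f(k+1) − (k + 5)·f(k) = k**2 - 7*k - 4.
From deg A=1, deg B=1, deg C=2: d=3.
A polynomial solution: f(k) = -k*(k**2 + 27*k + 8)/18.
So s_k = (B(k−1)f/C)·t_k = (-k*(k + 5)*(k**2 + 27*k + 8)/(18*(k**2 - 7*k - 4)))·t_k = k*(k**2 + 27*k + 8)/(6*(k + 2)*(k + 3)*(k + 4)).
s_(k+1) − s_k = 3*(-k**2 + 7*k + 4)/(k**4 + 14*k**3 + 71*k**2 + 154*k + 120) = t_k.

s_k = k*(k**2 + 27*k + 8)/(6*(k + 2)*(k + 3)*(k + 4))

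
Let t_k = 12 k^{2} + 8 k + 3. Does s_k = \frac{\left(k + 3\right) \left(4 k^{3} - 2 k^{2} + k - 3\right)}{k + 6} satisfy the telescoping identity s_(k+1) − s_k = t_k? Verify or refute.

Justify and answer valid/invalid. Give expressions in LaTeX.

Invalid: residual \frac{3 \left(- 8 k^{3} - 82 k^{2} - 50 k - 21\right)}{k^{2} + 13 k + 42} ≠ 0.

s_(k+1) = k*(4*k**3 + 26*k**2 + 49*k + 36)/(k + 7)
s_(k+1) − s_k = (12*k**4 + 140*k**3 + 365*k**2 + 225*k + 63)/(k**2 + 13*k + 42)
(s_(k+1) − s_k) − t_k = 3*(-8*k**3 - 82*k**2 - 50*k - 21)/(k**2 + 13*k + 42)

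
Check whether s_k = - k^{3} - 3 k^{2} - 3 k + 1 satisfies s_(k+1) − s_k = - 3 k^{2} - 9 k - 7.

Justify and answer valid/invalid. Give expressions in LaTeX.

valid (s_(k+1) − s_k reduces to t_k)

s_(k+1) = -k**3 - 6*k**2 - 12*k - 6
s_(k+1) − s_k = -3*k**2 - 9*k - 7
(s_(k+1) − s_k) − t_k = 0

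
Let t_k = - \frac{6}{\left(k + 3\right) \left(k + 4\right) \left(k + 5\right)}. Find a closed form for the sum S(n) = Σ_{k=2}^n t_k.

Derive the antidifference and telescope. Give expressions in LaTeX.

S(n) = \frac{- n^{2} - 9 n + 10}{10 \left(n^{2} + 9 n + 20\right)}

Step 1: r(k) = (k + 3)/(k + 6).
Take A(k)=k + 3, B(k)=k + 6, C(k)=1.
Solve (k + 3)·f(k+1) − (k + 5)·f(k) = 1.
d = 2 from the (1,1,0) case.
Coefficient equations give f(k) = k*(k + 7)/24.
Get s_k = R·t_k = k*(-k - 7)/(4*(k + 3)*(k + 4)) with R(k) = B(k−1)f(k)/C(k) = k*(k + 5)*(k + 7)/24.
s_(k+1) − s_k = -6/(k**3 + 12*k**2 + 47*k + 60) = t_k.
Evaluate: s_(n+1) = (-n**2 - 9*n - 8)/(4*(n**2 + 9*n + 20)); subtract s_(2) = -3/20 ⇒ S(n) = (-n**2 - 9*n + 10)/(10*(n**2 + 9*n + 20)).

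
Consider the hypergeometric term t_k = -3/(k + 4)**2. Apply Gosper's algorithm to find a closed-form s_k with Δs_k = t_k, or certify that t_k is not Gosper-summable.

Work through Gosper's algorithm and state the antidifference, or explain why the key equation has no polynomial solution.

The ratio is (k + 4)**2/(k + 5)**2.
Take A(k)=k**2 + 8*k + 16, B(k)=k**2 + 10*k + 25, C(k)=1.
Need (k**2 + 8*k + 16)·f(k+1) − (k**2 + 8*k + 16)·f(k) = 1.
deg f ≤ 0 (via 2,2,0).
f = c0 ⇒ A·f(k+1) − B(k−1)·f(k) − C = -1. The system {-1 = 0} is inconsistent; no antidifference.

none (Gosper's algorithm certifies no s_k)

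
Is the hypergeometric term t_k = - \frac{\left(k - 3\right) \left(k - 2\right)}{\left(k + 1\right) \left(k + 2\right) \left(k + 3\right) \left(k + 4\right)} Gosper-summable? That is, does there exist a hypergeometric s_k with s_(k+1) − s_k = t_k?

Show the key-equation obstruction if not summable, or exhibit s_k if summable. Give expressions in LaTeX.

r(k) = (k - 1)*(k + 1)/((k - 3)*(k + 5)) after simplifying.
Gosper form: A/B · C(k+1)/C(k) with A=k + 1, B=k + 5, C=k**2 - 5*k + 6.
f must satisfy (k + 1)·f(k+1) − (k + 4)·f(k) = k**2 - 5*k + 6.
deg f ≤ 3 (via 1,1,2).
Solving with deg f ≤ 3: f(k) = k*(k**2 + 3*k + 14)/3.
Then R = B(k−1)f/C = k*(k + 4)*(k**2 + 3*k + 14)/(3*(k - 3)*(k - 2)), so s_k = R(k)·t_k = k*(-k**2 - 3*k - 14)/(3*(k**3 + 6*k**2 + 11*k + 6)).
Δs = (-k**2 + 5*k - 6)/(k**4 + 10*k**3 + 35*k**2 + 50*k + 24), as required.

Yes. s_k = \frac{k \left(- k^{2} - 3 k - 14\right)}{3 \left(k^{3} + 6 k^{2} + 11 k + 6\right)}.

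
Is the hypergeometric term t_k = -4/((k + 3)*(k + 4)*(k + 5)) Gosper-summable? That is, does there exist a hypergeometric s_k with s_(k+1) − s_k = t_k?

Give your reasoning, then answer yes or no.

Step 1: r(k) = (k + 3)/(k + 6).
A = k + 3, B = k + 6, C = 1.
f must satisfy (k + 3)·f(k+1) − (k + 5)·f(k) = 1.
deg f ≤ 2 (via 1,1,0).
A polynomial solution: f(k) = k*(k + 7)/24.
Then R = B(k−1)f/C = k*(k + 5)*(k + 7)/24, so s_k = R(k)·t_k = k*(-k - 7)/(6*(k + 3)*(k + 4)).
s_(k+1) − s_k = -4/(k**3 + 12*k**2 + 47*k + 60) = t_k.

Yes. s_k = k*(-k - 7)/(6*(k + 3)*(k + 4)).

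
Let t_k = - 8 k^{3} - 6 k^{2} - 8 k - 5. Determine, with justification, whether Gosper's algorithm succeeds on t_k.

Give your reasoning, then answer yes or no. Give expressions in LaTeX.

Step 1: r(k) = (8*k**3 + 30*k**2 + 44*k + 27)/(8*k**3 + 6*k**2 + 8*k + 5).
Take A(k)=1, B(k)=1, C(k)=k**3 + 3*k**2/4 + k + 5/8.
Set up (1)·f(k+1) − (1)·f(k) − (k**3 + 3*k**2/4 + k + 5/8) = 0.
From deg A=0, deg B=0, deg C=3: d=4.
Solve for f: f(k) = k*(2*k**3 - 2*k**2 + 3*k + 2)/8 (degree 4 ≤ 4).
So s_k = (B(k−1)f/C)·t_k = (k*(2*k**3 - 2*k**2 + 3*k + 2)/(8*k**3 + 6*k**2 + 8*k + 5))·t_k = k*(-2*k**3 + 2*k**2 - 3*k - 2).
Verify: -8*k**3 - 6*k**2 - 8*k - 5 matches t_k.

Yes. s_k = k \left(- 2 k^{3} + 2 k^{2} - 3 k - 2\right).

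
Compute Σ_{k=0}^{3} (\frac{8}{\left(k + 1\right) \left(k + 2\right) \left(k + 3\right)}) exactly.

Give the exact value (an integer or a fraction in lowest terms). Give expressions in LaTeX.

Compute t_(k+1)/t_k: get (k + 1)/(k + 4).
Take A(k)=k + 1, B(k)=k + 4, C(k)=1.
Key eq: (k + 1)·f(k+1) = (k + 3)·f(k) + (1).
deg f ≤ 2 (via 1,1,0).
Match coefficients ⇒ f(k) = k*(k + 3)/4.
Then R = B(k−1)f/C = k*(k + 3)**2/4, so s_k = R(k)·t_k = 2*k*(k + 3)/((k + 1)*(k + 2)).
Δs = 8/(k**3 + 6*k**2 + 11*k + 6), as required.
Telescoping: Σ = s_(4) − s_(0) = 28/15 − (0) = 28/15.

Σ = 28/15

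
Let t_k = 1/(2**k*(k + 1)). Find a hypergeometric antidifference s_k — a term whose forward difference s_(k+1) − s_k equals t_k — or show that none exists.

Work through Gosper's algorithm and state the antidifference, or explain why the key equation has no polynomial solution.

none — t_k is not Gosper-summable

The ratio is (k + 1)/(2*(k + 2)).
Take A(k)=k/2 + 1/2, B(k)=k + 2, C(k)=1.
Key eq: (k/2 + 1/2)·f(k+1) = (k + 1)·f(k) + (1).
Bound: deg f ≤ -1.
Bound -1 < 0, so the key equation has no polynomial solution.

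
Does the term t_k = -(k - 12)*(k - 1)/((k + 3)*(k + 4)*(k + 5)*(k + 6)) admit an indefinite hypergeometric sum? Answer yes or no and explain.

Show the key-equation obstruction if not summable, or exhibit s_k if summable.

t_(k+1)/t_k = k*(k - 11)*(k + 3)/((k - 12)*(k - 1)*(k + 7)).
Take A(k)=k + 3, B(k)=k + 7, C(k)=k**2 - 13*k + 12.
Solve (k + 3)·f(k+1) − (k + 6)·f(k) = k**2 - 13*k + 12.
Degrees (1,1,2) ⇒ d ≤ 3.
A polynomial solution: f(k) = k*(k**2 - 18*k + 137)/30.
Get s_k = R·t_k = k*(-k**2 + 18*k - 137)/(30*(k**3 + 12*k**2 + 47*k + 60)) with R(k) = B(k−1)f(k)/C(k) = k*(k + 6)*(k**2 - 18*k + 137)/(30*(k - 12)*(k - 1)).
s_(k+1) − s_k = (-k**2 + 13*k - 12)/(k**4 + 18*k**3 + 119*k**2 + 342*k + 360) = t_k.

Yes. s_k = k*(-k**2 + 18*k - 137)/(30*(k**3 + 12*k**2 + 47*k + 60)).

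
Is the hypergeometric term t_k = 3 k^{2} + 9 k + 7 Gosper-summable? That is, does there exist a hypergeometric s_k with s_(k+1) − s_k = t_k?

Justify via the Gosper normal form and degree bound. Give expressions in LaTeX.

Compute t_(k+1)/t_k: get (3*k**2 + 15*k + 19)/(3*k**2 + 9*k + 7).
So A=1 and B=1, with C=k**2 + 3*k + 7/3.
Need (1)·f(k+1) − (1)·f(k) = k**2 + 3*k + 7/3.
Degrees (0,0,2) ⇒ d ≤ 3.
Solve for f: f(k) = k*(k**2 + 3*k + 3)/3 (degree 3 ≤ 3).
R(k) = B(k−1)·f(k)/C(k) = k*(k**2 + 3*k + 3)/(3*k**2 + 9*k + 7); s_k = R·t_k = k*(k**2 + 3*k + 3).
Verify: 3*k**2 + 9*k + 7 matches t_k.

Yes. s_k = k \left(k^{2} + 3 k + 3\right).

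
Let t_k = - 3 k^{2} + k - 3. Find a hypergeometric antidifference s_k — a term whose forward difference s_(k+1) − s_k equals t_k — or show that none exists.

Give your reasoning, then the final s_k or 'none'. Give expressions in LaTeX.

s_k = k \left(- k^{2} + 2 k - 4\right)

Step 1: r(k) = (-k + 3*(k + 1)**2 + 2)/(3*k**2 - k + 3).
So A=1 and B=1, with C=k**2 - k/3 + 1.
Solve (1)·f(k+1) − (1)·f(k) = k**2 - k/3 + 1.
deg f ≤ 3 (via 0,0,2).
Match coefficients ⇒ f(k) = k*(k**2 - 2*k + 4)/3.
R(k) = B(k−1)·f(k)/C(k) = k*(k**2 - 2*k + 4)/(3*k**2 - k + 3); s_k = R·t_k = k*(-k**2 + 2*k - 4).
Verify: -3*k**2 + k - 3 matches t_k.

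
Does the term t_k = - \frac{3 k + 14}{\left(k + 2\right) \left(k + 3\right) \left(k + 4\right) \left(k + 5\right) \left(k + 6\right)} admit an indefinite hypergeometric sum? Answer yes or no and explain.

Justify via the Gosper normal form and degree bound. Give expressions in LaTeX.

Yes. s_k = \frac{k \left(- k^{2} - 10 k - 31\right)}{30 \left(k^{3} + 10 k^{2} + 31 k + 30\right)}.

Ratio r(k) = (k + 2)*(3*k + 17)/((k + 7)*(3*k + 14)).
Factor: A=k + 2; B=k + 7; C=k + 14/3.
Key eq: (k + 2)·f(k+1) = (k + 6)·f(k) + (k + 14/3).
deg f ≤ 4 (via 1,1,1).
A polynomial solution: f(k) = k*(k + 4)*(k**2 + 10*k + 31)/90.
Get s_k = R·t_k = k*(-k**2 - 10*k - 31)/(30*(k**3 + 10*k**2 + 31*k + 30)) with R(k) = B(k−1)f(k)/C(k) = k*(k + 4)*(k + 6)*(k**2 + 10*k + 31)/(30*(3*k + 14)).
Check: Δs_k = (-3*k - 14)/(k**5 + 20*k**4 + 155*k**3 + 580*k**2 + 1044*k + 720). ✓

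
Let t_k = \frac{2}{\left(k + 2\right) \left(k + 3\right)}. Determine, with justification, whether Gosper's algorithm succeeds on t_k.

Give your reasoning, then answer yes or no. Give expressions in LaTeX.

Yes. s_k = \frac{k}{k + 2}.

t_(k+1)/t_k = (k + 2)/(k + 4).
Factor: A=k + 2; B=k + 4; C=1.
Solve (k + 2)·f(k+1) − (k + 3)·f(k) = 1.
deg f ≤ 1 (via 1,1,0).
A polynomial solution: f(k) = k/2.
Certificate R = B(k−1)f/C = k*(k + 3)/2 gives s_k = k/(k + 2).
Δs = 2/(k**2 + 5*k + 6), as required.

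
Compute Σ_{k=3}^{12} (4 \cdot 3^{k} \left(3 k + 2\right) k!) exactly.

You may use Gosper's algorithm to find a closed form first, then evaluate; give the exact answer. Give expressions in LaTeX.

Σ = 39711529931672952

Step 1: r(k) = 3*(k + 1)*(3*k + 5)/(3*k + 2).
A = 3*k + 3, B = 1, C = k + 2/3.
Set up (3*k + 3)·f(k+1) − (1)·f(k) − (k + 2/3) = 0.
Degrees (1,0,1) ⇒ d ≤ 0.
A polynomial solution: f(k) = 1/3.
R(k) = B(k−1)·f(k)/C(k) = 1/(3*k + 2); s_k = R·t_k = 4*3**k*factorial(k).
Check: Δs_k = 4*3**k*(3*k + 2)*factorial(k). ✓
Evaluate s at k=13 and k=3: 39711529931673600 and 648; difference 39711529931672952.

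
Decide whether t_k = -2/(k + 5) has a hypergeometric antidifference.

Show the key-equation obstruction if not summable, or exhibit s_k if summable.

No — t_k has no hypergeometric antidifference.

t_(k+1)/t_k = (k + 5)/(k + 6).
Normal form (A,B,C) = (k + 5, k + 6, 1).
f must satisfy (k + 5)·f(k+1) − (k + 5)·f(k) = 1.
Degrees (1,1,0) ⇒ d ≤ 0.
f = c0 ⇒ A·f(k+1) − B(k−1)·f(k) − C = -1. The system {-1 = 0} is inconsistent; no antidifference.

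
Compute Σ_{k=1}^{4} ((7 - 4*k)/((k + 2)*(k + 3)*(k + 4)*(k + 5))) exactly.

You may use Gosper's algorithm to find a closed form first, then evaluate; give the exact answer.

Σ = 1/840

t_(k+1)/t_k = (k + 2)*(4*k - 3)/((k + 6)*(4*k - 7)).
Factor: A=k + 2; B=k + 6; C=k - 7/4.
Solve (k + 2)·f(k+1) − (k + 5)·f(k) = k - 7/4.
d = 3 from the (1,1,1) case.
Solving with deg f ≤ 3: f(k) = -k*(k**2 + 9*k + 74)/96.
Then R = B(k−1)f/C = -k*(k + 5)*(k**2 + 9*k + 74)/(24*(4*k - 7)), so s_k = R(k)·t_k = k*(k**2 + 9*k + 74)/(24*(k + 2)*(k + 3)*(k + 4)).
Check: Δs_k = (7 - 4*k)/(k**4 + 14*k**3 + 71*k**2 + 154*k + 120). ✓
Sum = s_(5) − s_(1); s_(5) = 5/84, s_(1) = 7/120 ⇒ 1/840.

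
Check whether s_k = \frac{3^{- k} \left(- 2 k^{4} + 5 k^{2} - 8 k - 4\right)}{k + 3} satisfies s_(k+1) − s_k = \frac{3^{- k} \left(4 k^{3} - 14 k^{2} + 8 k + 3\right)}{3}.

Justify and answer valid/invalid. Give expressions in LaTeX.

Invalid: residual \frac{3^{- k} \left(- 4 k^{4} - 4 k^{3} + 46 k^{2} - 36 k - 15\right)}{3 \left(k^{2} + 7 k + 12\right)} ≠ 0.

s_(k+1) = (-8*k - 2*(k + 1)**4 + 5*(k + 1)**2 - 12)/(3*3**k*(k + 4))
s_(k+1) − s_k = (4*k**5 + 10*k**4 - 46*k**3 - 63*k**2 + 81*k + 21)/(3*3**k*(k**2 + 7*k + 12))
(s_(k+1) − s_k) − t_k = (-4*k**4 - 4*k**3 + 46*k**2 - 36*k - 15)/(3*3**k*(k**2 + 7*k + 12))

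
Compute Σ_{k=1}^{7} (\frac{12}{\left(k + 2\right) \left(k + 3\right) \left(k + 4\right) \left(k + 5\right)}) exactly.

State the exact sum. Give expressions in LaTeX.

Σ = 7/110

Step 1: r(k) = (k + 2)/(k + 6).
Factor: A=k + 2; B=k + 6; C=1.
Need (k + 2)·f(k+1) − (k + 5)·f(k) = 1.
deg f ≤ 3 (via 1,1,0).
Coefficient equations give f(k) = k*(k**2 + 9*k + 26)/72.
So s_k = (B(k−1)f/C)·t_k = (k*(k + 5)*(k**2 + 9*k + 26)/72)·t_k = k*(k**2 + 9*k + 26)/(6*(k + 2)*(k + 3)*(k + 4)).
Δs = 12/(k**4 + 14*k**3 + 71*k**2 + 154*k + 120), as required.
Sum = s_(8) − s_(1); s_(8) = 9/55, s_(1) = 1/10 ⇒ 7/110.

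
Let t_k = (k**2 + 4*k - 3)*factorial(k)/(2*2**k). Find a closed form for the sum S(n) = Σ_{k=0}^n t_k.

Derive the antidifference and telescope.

r(k) = (k + 1)*(4*k + (k + 1)**2 + 1)/(2*(k**2 + 4*k - 3)) after simplifying.
A = k/2 + 1/2, B = 1, C = k**2 + 4*k - 3.
Key eq: (k/2 + 1/2)·f(k+1) = (1)·f(k) + (k**2 + 4*k - 3).
Bound: deg f ≤ 1.
Match coefficients ⇒ f(k) = 2*(k + 4).
Then R = B(k−1)f/C = 2*(k + 4)/(k**2 + 4*k - 3), so s_k = R(k)·t_k = (k + 4)*factorial(k)/2**k.
Δs = (k**2 + 4*k - 3)*factorial(k)/(2*2**k), as required.
Σ_(k=0)^n t_k = s_(n+1) − s_(0) = (2**(-n - 1)*(n + 5)*factorial(n + 1)) − (4), i.e. 2**(-n - 1)*(-2**(n + 3) + n**2*factorial(n) + 6*n*factorial(n) + 5*factorial(n)).

S(n) = 2**(-n - 1)*(-2**(n + 3) + n**2*factorial(n) + 6*n*factorial(n) + 5*factorial(n))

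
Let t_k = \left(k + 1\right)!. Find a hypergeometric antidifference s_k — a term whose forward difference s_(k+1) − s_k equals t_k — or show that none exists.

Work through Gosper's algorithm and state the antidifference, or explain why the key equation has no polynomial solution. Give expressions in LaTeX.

Step 1: r(k) = k + 2.
So A=k + 2 and B=1, with C=1.
Need (k + 2)·f(k+1) − (1)·f(k) = 1.
Degrees (1,0,0) ⇒ d ≤ -1.
deg f ≤ -1 is impossible — no certificate.

none — t_k is not Gosper-summable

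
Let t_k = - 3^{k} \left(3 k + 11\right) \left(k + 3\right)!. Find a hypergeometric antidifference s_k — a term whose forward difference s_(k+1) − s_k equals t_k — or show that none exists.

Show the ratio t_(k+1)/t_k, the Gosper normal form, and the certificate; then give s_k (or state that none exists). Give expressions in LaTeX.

t_(k+1)/t_k = 3*(k + 4)*(3*k + 14)/(3*k + 11).
So A=3*k + 12 and B=1, with C=k + 11/3.
f must satisfy (3*k + 12)·f(k+1) − (1)·f(k) = k + 11/3.
d = 0 from the (1,0,1) case.
Match coefficients ⇒ f(k) = 1/3.
So s_k = (B(k−1)f/C)·t_k = (1/(3*k + 11))·t_k = -3**k*factorial(k + 3).
s_(k+1) − s_k = -3**k*(3*k + 11)*factorial(k + 3) = t_k.

s_k = - 3^{k} \left(k + 3\right)!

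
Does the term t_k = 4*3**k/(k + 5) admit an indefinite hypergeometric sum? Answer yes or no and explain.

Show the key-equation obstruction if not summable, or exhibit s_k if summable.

No — key equation has no polynomial f.

Ratio r(k) = 3*(k + 5)/(k + 6).
So A=3*k + 15 and B=k + 6, with C=1.
f must satisfy (3*k + 15)·f(k+1) − (k + 5)·f(k) = 1.
From deg A=1, deg B=1, deg C=0: d=-1.
Negative degree bound (-1): no f exists, t_k not Gosper-summable.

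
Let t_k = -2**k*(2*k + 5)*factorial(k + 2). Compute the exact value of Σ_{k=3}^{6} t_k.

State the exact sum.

Σ = -46447680

t_(k+1)/t_k = 2*(k + 3)*(2*k + 7)/(2*k + 5).
Take A(k)=2*k + 6, B(k)=1, C(k)=k + 5/2.
Set up (2*k + 6)·f(k+1) − (1)·f(k) − (k + 5/2) = 0.
Degrees (1,0,1) ⇒ d ≤ 0.
Match coefficients ⇒ f(k) = 1/2.
Then R = B(k−1)f/C = 1/(2*k + 5), so s_k = R(k)·t_k = -2**k*factorial(k + 2).
Δs = -2**k*(2*k + 5)*factorial(k + 2), as required.
Telescoping: Σ = s_(7) − s_(3) = -46448640 − (-960) = -46447680.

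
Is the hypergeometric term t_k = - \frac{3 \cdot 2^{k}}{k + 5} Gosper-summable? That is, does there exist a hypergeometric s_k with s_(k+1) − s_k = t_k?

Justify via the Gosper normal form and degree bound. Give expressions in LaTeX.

The ratio is 2*(k + 5)/(k + 6).
Normal form (A,B,C) = (2*k + 10, k + 6, 1).
Need (2*k + 10)·f(k+1) − (k + 5)·f(k) = 1.
Bound: deg f ≤ -1.
d = -1 < 0 ⇒ no nonzero polynomial f; not summable.

No; the degree bound rules out any f.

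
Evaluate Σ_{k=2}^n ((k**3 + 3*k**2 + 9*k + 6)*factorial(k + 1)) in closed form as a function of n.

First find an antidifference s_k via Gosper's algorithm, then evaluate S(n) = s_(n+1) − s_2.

S(n) = n**4*factorial(n) + 5*n**3*factorial(n) + 13*n**2*factorial(n) + 19*n*factorial(n) + 10*factorial(n) - 48

t_(k+1)/t_k = (k**4 + 8*k**3 + 30*k**2 + 55*k + 38)/(k**3 + 3*k**2 + 9*k + 6).
Gosper form: A/B · C(k+1)/C(k) with A=k + 2, B=1, C=k**3 + 3*k**2 + 9*k + 6.
f must satisfy (k + 2)·f(k+1) − (1)·f(k) = k**3 + 3*k**2 + 9*k + 6.
d = 2 from the (1,0,3) case.
Solving with deg f ≤ 2: f(k) = k**2 + 4.
Then R = B(k−1)f/C = (k**2 + 4)/(k**3 + 3*k**2 + 9*k + 6), so s_k = R(k)·t_k = (k**2 + 4)*factorial(k + 1).
Verify: (k**3 + 3*k**2 + 9*k + 6)*factorial(k + 1) matches t_k.
Telescope: S(n) = s_(n+1) − s_(2) = (n**2 + 2*n + 5)*factorial(n + 2) − (48) = n**4*factorial(n) + 5*n**3*factorial(n) + 13*n**2*factorial(n) + 19*n*factorial(n) + 10*factorial(n) - 48.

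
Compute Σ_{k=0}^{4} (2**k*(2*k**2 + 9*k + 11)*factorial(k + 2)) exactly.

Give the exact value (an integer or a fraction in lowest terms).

Σ = 967678

The ratio is 2*(2*k**3 + 19*k**2 + 61*k + 66)/(2*k**2 + 9*k + 11).
So A=2*k + 6 and B=1, with C=k**2 + 9*k/2 + 11/2.
Key eq: (2*k + 6)·f(k+1) = (1)·f(k) + (k**2 + 9*k/2 + 11/2).
deg f ≤ 1 (via 1,0,2).
Coefficient equations give f(k) = (k + 1)/2.
R(k) = B(k−1)·f(k)/C(k) = (k + 1)/(2*k**2 + 9*k + 11); s_k = R·t_k = 2**k*(k + 1)*factorial(k + 2).
s_(k+1) − s_k = 2**k*(2*k**2 + 9*k + 11)*factorial(k + 2) = t_k.
Telescoping: Σ = s_(5) − s_(0) = 967680 − (2) = 967678.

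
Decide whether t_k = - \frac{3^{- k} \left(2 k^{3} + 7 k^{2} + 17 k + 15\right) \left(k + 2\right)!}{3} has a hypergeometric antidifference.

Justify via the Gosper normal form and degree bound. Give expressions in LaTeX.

Step 1: r(k) = (2*k**4 + 19*k**3 + 76*k**2 + 152*k + 123)/(3*(2*k**3 + 7*k**2 + 17*k + 15)).
So A=k/3 + 1 and B=1, with C=k**3 + 7*k**2/2 + 17*k/2 + 15/2.
Need (k/3 + 1)·f(k+1) − (1)·f(k) = k**3 + 7*k**2/2 + 17*k/2 + 15/2.
d = 2 from the (1,0,3) case.
Solve for f: f(k) = 3*k*(2*k + 3)/2 (degree 2 ≤ 2).
Get s_k = R·t_k = -k*(2*k + 3)*factorial(k + 2)/3**k with R(k) = B(k−1)f(k)/C(k) = 3*k*(2*k + 3)/(2*k**3 + 7*k**2 + 17*k + 15).
Check: Δs_k = -(2*k**3 + 7*k**2 + 17*k + 15)*factorial(k + 2)/(3*3**k). ✓

Yes. s_k = - 3^{- k} k \left(2 k + 3\right) \left(k + 2\right)!.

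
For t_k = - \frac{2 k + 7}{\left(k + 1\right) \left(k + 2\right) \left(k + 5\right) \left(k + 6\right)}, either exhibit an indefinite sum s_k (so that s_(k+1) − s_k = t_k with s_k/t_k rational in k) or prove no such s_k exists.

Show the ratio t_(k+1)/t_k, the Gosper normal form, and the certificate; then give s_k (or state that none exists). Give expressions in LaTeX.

s_k = \frac{k \left(- k - 6\right)}{5 \left(k^{2} + 6 k + 5\right)}

Step 1: r(k) = (k + 1)*(k + 5)*(2*k + 9)/((k + 3)*(k + 7)*(2*k + 7)).
Factor: A=k + 1; B=k + 7; C=k**3 + 21*k**2/2 + 73*k/2 + 42.
Need (k + 1)·f(k+1) − (k + 6)·f(k) = k**3 + 21*k**2/2 + 73*k/2 + 42.
Degrees (1,1,3) ⇒ d ≤ 5.
Solving with deg f ≤ 5: f(k) = k*(k + 2)*(k + 3)*(k + 4)*(k + 6)/10.
Then R = B(k−1)f/C = k*(k + 2)*(k + 6)**2/(5*(2*k + 7)), so s_k = R(k)·t_k = k*(-k - 6)/(5*(k**2 + 6*k + 5)).
Δs = (-2*k - 7)/(k**4 + 14*k**3 + 65*k**2 + 112*k + 60), as required.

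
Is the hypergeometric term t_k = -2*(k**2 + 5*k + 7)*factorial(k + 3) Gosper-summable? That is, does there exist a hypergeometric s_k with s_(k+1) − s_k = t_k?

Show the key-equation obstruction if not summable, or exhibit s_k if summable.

Yes. s_k = -2*(k + 1)*factorial(k + 3).

Step 1: r(k) = (k + 4)*(5*k + (k + 1)**2 + 12)/(k**2 + 5*k + 7).
Factor: A=k + 4; B=1; C=k**2 + 5*k + 7.
Key eq: (k + 4)·f(k+1) = (1)·f(k) + (k**2 + 5*k + 7).
From deg A=1, deg B=0, deg C=2: d=1.
Coefficient equations give f(k) = k + 1.
So s_k = (B(k−1)f/C)·t_k = ((k + 1)/(k**2 + 5*k + 7))·t_k = -2*(k + 1)*factorial(k + 3).
Verify: -2*(k**2 + 5*k + 7)*factorial(k + 3) matches t_k.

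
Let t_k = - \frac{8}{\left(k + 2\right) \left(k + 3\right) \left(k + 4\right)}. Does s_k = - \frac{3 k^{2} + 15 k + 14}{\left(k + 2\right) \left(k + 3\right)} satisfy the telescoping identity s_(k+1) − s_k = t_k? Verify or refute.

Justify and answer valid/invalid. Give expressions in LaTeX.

Valid — Δs_k = t_k.

s_(k+1) = (-15*k - 3*(k + 1)**2 - 29)/((k + 3)*(k + 4))
s_(k+1) − s_k = -8/(k**3 + 9*k**2 + 26*k + 24)
(s_(k+1) − s_k) − t_k = 0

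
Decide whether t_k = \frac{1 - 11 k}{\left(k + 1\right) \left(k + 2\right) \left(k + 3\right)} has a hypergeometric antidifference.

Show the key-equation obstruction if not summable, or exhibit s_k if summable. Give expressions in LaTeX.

t_(k+1)/t_k = (k + 1)*(11*k + 10)/((k + 4)*(11*k - 1)).
A = k + 1, B = k + 4, C = k - 1/11.
f must satisfy (k + 1)·f(k+1) − (k + 3)·f(k) = k - 1/11.
From deg A=1, deg B=1, deg C=1: d=2.
Coefficient equations give f(k) = k*(5*k - 7)/22.
R(k) = B(k−1)·f(k)/C(k) = k*(k + 3)*(5*k - 7)/(2*(11*k - 1)); s_k = R·t_k = k*(7 - 5*k)/(2*(k + 1)*(k + 2)).
s_(k+1) − s_k = (1 - 11*k)/(k**3 + 6*k**2 + 11*k + 6) = t_k.

Yes. s_k = \frac{k \left(7 - 5 k\right)}{2 \left(k + 1\right) \left(k + 2\right)}.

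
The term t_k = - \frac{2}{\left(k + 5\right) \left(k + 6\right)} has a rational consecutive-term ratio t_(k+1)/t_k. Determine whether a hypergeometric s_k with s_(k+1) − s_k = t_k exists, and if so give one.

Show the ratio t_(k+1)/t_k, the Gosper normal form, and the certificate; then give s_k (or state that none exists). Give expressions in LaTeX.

r(k) = (k + 5)/(k + 7) after simplifying.
Factor: A=k + 5; B=k + 7; C=1.
Need (k + 5)·f(k+1) − (k + 6)·f(k) = 1.
Bound: deg f ≤ 1.
A polynomial solution: f(k) = k/5.
Then R = B(k−1)f/C = k*(k + 6)/5, so s_k = R(k)·t_k = -2*k/(5*k + 25).
Δs = -2/(k**2 + 11*k + 30), as required.

s_k = - \frac{2 k}{5 k + 25}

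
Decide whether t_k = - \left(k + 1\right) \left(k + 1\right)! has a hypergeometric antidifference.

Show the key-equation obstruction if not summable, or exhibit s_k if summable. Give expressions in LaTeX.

Yes. s_k = - \left(k + 1\right)!.

t_(k+1)/t_k = (k + 2)**2/(k + 1).
Take A(k)=k + 2, B(k)=1, C(k)=k + 1.
Need (k + 2)·f(k+1) − (1)·f(k) = k + 1.
d = 0 from the (1,0,1) case.
Solving with deg f ≤ 0: f(k) = 1.
Get s_k = R·t_k = -factorial(k + 1) with R(k) = B(k−1)f(k)/C(k) = 1/(k + 1).
s_(k+1) − s_k = -(k + 1)*factorial(k + 1) = t_k.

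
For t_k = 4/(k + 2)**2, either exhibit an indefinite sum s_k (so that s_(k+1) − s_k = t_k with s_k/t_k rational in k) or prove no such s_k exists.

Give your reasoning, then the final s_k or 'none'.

none (Gosper's algorithm certifies no s_k)

The ratio is (k + 2)**2/(k + 3)**2.
So A=k**2 + 4*k + 4 and B=k**2 + 6*k + 9, with C=1.
Set up (k**2 + 4*k + 4)·f(k+1) − (k**2 + 4*k + 4)·f(k) − (1) = 0.
From deg A=2, deg B=2, deg C=0: d=0.
Generic f = c0 gives residual -1; -1 = 0 cannot hold, so t_k is not Gosper-summable.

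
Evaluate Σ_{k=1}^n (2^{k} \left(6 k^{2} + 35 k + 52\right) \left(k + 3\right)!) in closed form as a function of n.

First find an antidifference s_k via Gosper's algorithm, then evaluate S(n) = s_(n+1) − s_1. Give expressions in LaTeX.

Step 1: r(k) = 2*(6*k**3 + 71*k**2 + 281*k + 372)/(6*k**2 + 35*k + 52).
A = 2*k + 8, B = 1, C = k**2 + 35*k/6 + 26/3.
Need (2*k + 8)·f(k+1) − (1)·f(k) = k**2 + 35*k/6 + 26/3.
Bound: deg f ≤ 1.
Solve for f: f(k) = (3*k + 4)/6 (degree 1 ≤ 1).
Then R = B(k−1)f/C = (3*k + 4)/(6*k**2 + 35*k + 52), so s_k = R(k)·t_k = 2**k*(3*k + 4)*factorial(k + 3).
Check: Δs_k = 2**k*(6*k**2 + 35*k + 52)*factorial(k + 3). ✓
s_(n+1) = 2**(n + 1)*(3*n + 7)*factorial(n + 4) and s_(1) = 336, so S(n) = 6*2**n*n*factorial(n + 4) + 14*2**n*factorial(n + 4) - 336.

S(n) = 6 \cdot 2^{n} n \left(n + 4\right)! + 14 \cdot 2^{n} \left(n + 4\right)! - 336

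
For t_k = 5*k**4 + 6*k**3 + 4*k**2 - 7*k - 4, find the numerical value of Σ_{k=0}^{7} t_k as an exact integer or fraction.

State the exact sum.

Σ = 28416

The ratio is (5*k**4 + 26*k**3 + 52*k**2 + 39*k + 4)/(5*k**4 + 6*k**3 + 4*k**2 - 7*k - 4).
Factor: A=1; B=1; C=k**4 + 6*k**3/5 + 4*k**2/5 - 7*k/5 - 4/5.
Need (1)·f(k+1) − (1)·f(k) = k**4 + 6*k**3/5 + 4*k**2/5 - 7*k/5 - 4/5.
From deg A=0, deg B=0, deg C=4: d=5.
Coefficient equations give f(k) = k**2*(k - 2)*(k**2 + k + 2)/5.
Certificate R = B(k−1)f/C = k**2*(k - 2)*(k**2 + k + 2)/(5*k**4 + 6*k**3 + 4*k**2 - 7*k - 4) gives s_k = k**2*(k**3 - k**2 - 4).
Verify: 5*k**4 + 6*k**3 + 4*k**2 - 7*k - 4 matches t_k.
Telescoping: Σ = s_(8) − s_(0) = 28416 − (0) = 28416.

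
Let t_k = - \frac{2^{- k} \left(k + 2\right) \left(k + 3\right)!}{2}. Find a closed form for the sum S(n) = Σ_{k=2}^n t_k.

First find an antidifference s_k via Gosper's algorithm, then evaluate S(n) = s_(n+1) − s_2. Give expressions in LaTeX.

Ratio r(k) = (k + 3)*(k + 4)/(2*(k + 2)).
Normal form (A,B,C) = (k/2 + 2, 1, k + 2).
Key eq: (k/2 + 2)·f(k+1) = (1)·f(k) + (k + 2).
Bound: deg f ≤ 0.
Solve for f: f(k) = 2 (degree 0 ≤ 0).
Certificate R = B(k−1)f/C = 2/(k + 2) gives s_k = -factorial(k + 3)/2**k.
Check: Δs_k = -(k + 2)*factorial(k + 3)/(2*2**k). ✓
Evaluate: s_(n+1) = -2**(-n - 1)*factorial(n + 4); subtract s_(2) = -30 ⇒ S(n) = 30 - factorial(n + 4)/(2*2**n).

S(n) = 30 - \frac{2^{- n} \left(n + 4\right)!}{2}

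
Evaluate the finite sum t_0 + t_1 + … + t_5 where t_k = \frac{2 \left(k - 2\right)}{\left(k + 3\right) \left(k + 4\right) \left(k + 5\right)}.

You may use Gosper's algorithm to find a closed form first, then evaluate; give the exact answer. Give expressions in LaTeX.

Σ = -11/180

t_(k+1)/t_k = (k - 1)*(k + 3)/((k - 2)*(k + 6)).
Factor: A=k + 3; B=k + 6; C=k - 2.
Need (k + 3)·f(k+1) − (k + 5)·f(k) = k - 2.
Degrees (1,1,1) ⇒ d ≤ 2.
Solving with deg f ≤ 2: f(k) = k*(k - 17)/24.
Certificate R = B(k−1)f/C = k*(k - 17)*(k + 5)/(24*(k - 2)) gives s_k = k*(k - 17)/(12*(k + 3)*(k + 4)).
Δs = 2*(k - 2)/(k**3 + 12*k**2 + 47*k + 60), as required.
Σ_(k=0)^(5) t_k = s_(6) − s_(0) = -11/180 − (0) = -11/180.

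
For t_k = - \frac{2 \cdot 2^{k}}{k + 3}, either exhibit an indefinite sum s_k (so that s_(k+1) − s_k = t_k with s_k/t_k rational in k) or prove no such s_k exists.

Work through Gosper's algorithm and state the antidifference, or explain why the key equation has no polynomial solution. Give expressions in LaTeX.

r(k) = 2*(k + 3)/(k + 4) after simplifying.
Factor: A=2*k + 6; B=k + 4; C=1.
Set up (2*k + 6)·f(k+1) − (k + 3)·f(k) − (1) = 0.
From deg A=1, deg B=1, deg C=0: d=-1.
d = -1 < 0 ⇒ no nonzero polynomial f; not summable.

none — t_k is not Gosper-summable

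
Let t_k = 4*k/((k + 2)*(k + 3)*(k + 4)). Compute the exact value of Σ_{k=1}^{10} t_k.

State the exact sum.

Σ = 110/273

r(k) = (k + 1)*(k + 2)/(k*(k + 5)) after simplifying.
So A=k + 2 and B=k + 5, with C=k.
Need (k + 2)·f(k+1) − (k + 4)·f(k) = k.
Bound: deg f ≤ 2.
A polynomial solution: f(k) = k*(k - 1)/6.
R(k) = B(k−1)·f(k)/C(k) = (k - 1)*(k + 4)/6; s_k = R·t_k = 2*k*(k - 1)/(3*(k + 2)*(k + 3)).
Verify: 4*k/(k**3 + 9*k**2 + 26*k + 24) matches t_k.
Σ_(k=1)^(10) t_k = s_(11) − s_(1) = 110/273 − (0) = 110/273.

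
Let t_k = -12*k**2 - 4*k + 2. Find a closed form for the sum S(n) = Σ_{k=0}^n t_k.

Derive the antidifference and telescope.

Compute t_(k+1)/t_k: get (6*k**2 + 14*k + 7)/(6*k**2 + 2*k - 1).
Gosper form: A/B · C(k+1)/C(k) with A=1, B=1, C=k**2 + k/3 - 1/6.
Set up (1)·f(k+1) − (1)·f(k) − (k**2 + k/3 - 1/6) = 0.
d = 3 from the (0,0,2) case.
Match coefficients ⇒ f(k) = k*(2*k**2 - 2*k - 1)/6.
Certificate R = B(k−1)f/C = k*(2*k**2 - 2*k - 1)/(6*k**2 + 2*k - 1) gives s_k = 2*k*(-2*k**2 + 2*k + 1).
Verify: -12*k**2 - 4*k + 2 matches t_k.
s_(n+1) = -4*n**3 - 8*n**2 - 2*n + 2 and s_(0) = 0, so S(n) = -4*n**3 - 8*n**2 - 2*n + 2.

S(n) = -4*n**3 - 8*n**2 - 2*n + 2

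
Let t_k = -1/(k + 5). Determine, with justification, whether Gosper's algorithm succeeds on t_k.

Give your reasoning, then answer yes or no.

No — t_k has no hypergeometric antidifference.

The ratio is (k + 5)/(k + 6).
A = k + 5, B = k + 6, C = 1.
Key eq: (k + 5)·f(k+1) = (k + 5)·f(k) + (1).
Bound: deg f ≤ 0.
Generic f = c0 gives residual -1; -1 = 0 cannot hold, so t_k is not Gosper-summable.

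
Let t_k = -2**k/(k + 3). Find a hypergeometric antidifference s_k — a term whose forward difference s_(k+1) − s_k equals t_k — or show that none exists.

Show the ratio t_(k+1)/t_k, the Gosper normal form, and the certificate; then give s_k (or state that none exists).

none (Gosper's algorithm certifies no s_k)

Step 1: r(k) = 2*(k + 3)/(k + 4).
Factor: A=2*k + 6; B=k + 4; C=1.
f must satisfy (2*k + 6)·f(k+1) − (k + 3)·f(k) = 1.
From deg A=1, deg B=1, deg C=0: d=-1.
d = -1 < 0 ⇒ no nonzero polynomial f; not summable.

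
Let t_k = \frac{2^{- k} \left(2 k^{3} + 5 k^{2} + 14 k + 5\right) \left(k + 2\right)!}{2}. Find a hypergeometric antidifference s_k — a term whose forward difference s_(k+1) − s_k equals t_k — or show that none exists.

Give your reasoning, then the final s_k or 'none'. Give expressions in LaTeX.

s_k = 2^{- k} \left(2 k^{2} - k + 2\right) \left(k + 2\right)!

Ratio r(k) = (2*k**4 + 17*k**3 + 63*k**2 + 116*k + 78)/(2*(2*k**3 + 5*k**2 + 14*k + 5)).
Gosper form: A/B · C(k+1)/C(k) with A=k/2 + 3/2, B=1, C=k**3 + 5*k**2/2 + 7*k + 5/2.
f must satisfy (k/2 + 3/2)·f(k+1) − (1)·f(k) = k**3 + 5*k**2/2 + 7*k + 5/2.
deg f ≤ 2 (via 1,0,3).
Solving with deg f ≤ 2: f(k) = 2*k**2 - k + 2.
Certificate R = B(k−1)f/C = 2*(2*k**2 - k + 2)/(2*k**3 + 5*k**2 + 14*k + 5) gives s_k = (2*k**2 - k + 2)*factorial(k + 2)/2**k.
Δs = (2*k**3 + 5*k**2 + 14*k + 5)*factorial(k + 2)/(2*2**k), as required.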